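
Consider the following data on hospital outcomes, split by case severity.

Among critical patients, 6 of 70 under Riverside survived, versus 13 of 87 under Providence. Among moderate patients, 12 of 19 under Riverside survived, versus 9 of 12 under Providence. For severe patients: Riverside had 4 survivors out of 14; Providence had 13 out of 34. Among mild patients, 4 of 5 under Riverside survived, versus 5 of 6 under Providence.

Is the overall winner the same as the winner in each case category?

Critical: Riverside 6/70 = 8.6%, Providence 13/87 = 14.9% → Providence
Moderate: Riverside 12/19 = 63.2%, Providence 9/12 = 75.0% → Providence
Severe: Riverside 4/14 = 28.6%, Providence 13/34 = 38.2% → Providence
Mild: Riverside 4/5 = 80.0%, Providence 5/6 = 83.3% → Providence
Overall: Riverside 26/108 = 24.1%, Providence 40/139 = 28.8% → Providence
Providence wins overall and in every case group — no reversal.

Yes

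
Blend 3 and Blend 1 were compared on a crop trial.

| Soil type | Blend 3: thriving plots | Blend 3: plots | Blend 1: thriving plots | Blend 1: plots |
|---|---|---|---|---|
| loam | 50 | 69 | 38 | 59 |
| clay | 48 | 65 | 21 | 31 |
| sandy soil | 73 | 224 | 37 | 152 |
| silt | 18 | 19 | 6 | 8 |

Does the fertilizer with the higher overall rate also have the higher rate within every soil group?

Yes

Loam: Blend 3 50/69 = 72.5%, Blend 1 38/59 = 64.4% → Blend 3
Clay: Blend 3 48/65 = 73.8%, Blend 1 21/31 = 67.7% → Blend 3
Sandy soil: Blend 3 73/224 = 32.6%, Blend 1 37/152 = 24.3% → Blend 3
Silt: Blend 3 18/19 = 94.7%, Blend 1 6/8 = 75.0% → Blend 3
Overall: Blend 3 189/377 = 50.1%, Blend 1 102/250 = 40.8% → Blend 3
Blend 3 wins overall and in every soil group — no reversal.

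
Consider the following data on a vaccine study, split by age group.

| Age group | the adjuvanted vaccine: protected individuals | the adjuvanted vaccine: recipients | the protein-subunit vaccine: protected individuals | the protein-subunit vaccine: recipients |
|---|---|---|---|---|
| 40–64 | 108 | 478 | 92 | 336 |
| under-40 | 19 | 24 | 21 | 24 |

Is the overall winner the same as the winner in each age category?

40–64: the adjuvanted vaccine 108/478 = 22.6%, the protein-subunit vaccine 92/336 = 27.4% → the protein-subunit vaccine
Under-40: the adjuvanted vaccine 19/24 = 79.2%, the protein-subunit vaccine 21/24 = 87.5% → the protein-subunit vaccine
Overall: the adjuvanted vaccine 127/502 = 25.3%, the protein-subunit vaccine 113/360 = 31.4% → the protein-subunit vaccine
The protein-subunit vaccine wins overall and in every age group — no reversal.

Yes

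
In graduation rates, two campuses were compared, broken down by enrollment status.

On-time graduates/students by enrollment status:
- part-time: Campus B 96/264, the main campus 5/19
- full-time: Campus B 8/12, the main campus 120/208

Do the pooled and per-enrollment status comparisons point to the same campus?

Part-time: Campus B 96/264 = 36.4%, the main campus 5/19 = 26.3% → Campus B
Full-time: Campus B 8/12 = 66.7%, the main campus 120/208 = 57.7% → Campus B
Overall: Campus B 104/276 = 37.7%, the main campus 125/227 = 55.1% → the main campus
Campus B wins each enrollment group but the main campus wins overall — the comparison reverses. Campus B's students skew toward part-time, which has a lower base rate.

No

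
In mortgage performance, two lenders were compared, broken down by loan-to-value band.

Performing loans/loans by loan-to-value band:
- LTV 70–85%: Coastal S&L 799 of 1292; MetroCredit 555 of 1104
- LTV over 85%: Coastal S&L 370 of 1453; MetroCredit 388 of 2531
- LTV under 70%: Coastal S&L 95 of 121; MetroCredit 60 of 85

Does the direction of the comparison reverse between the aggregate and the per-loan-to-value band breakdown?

LTV 70–85%: Coastal S&L 799/1292 = 61.8%, MetroCredit 555/1104 = 50.3% → Coastal S&L
LTV over 85%: Coastal S&L 370/1453 = 25.5%, MetroCredit 388/2531 = 15.3% → Coastal S&L
LTV under 70%: Coastal S&L 95/121 = 78.5%, MetroCredit 60/85 = 70.6% → Coastal S&L
Overall: Coastal S&L 1264/2866 = 44.1%, MetroCredit 1003/3720 = 27.0% → Coastal S&L
Coastal S&L wins overall and in every loan-to-value group — no reversal.

No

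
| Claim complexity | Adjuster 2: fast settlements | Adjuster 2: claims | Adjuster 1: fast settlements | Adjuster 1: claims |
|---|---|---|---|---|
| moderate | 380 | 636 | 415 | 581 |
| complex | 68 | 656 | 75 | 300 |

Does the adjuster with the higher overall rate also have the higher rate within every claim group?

Yes

Moderate: Adjuster 2 380/636 = 59.7%, Adjuster 1 415/581 = 71.4% → Adjuster 1
Complex: Adjuster 2 68/656 = 10.4%, Adjuster 1 75/300 = 25.0% → Adjuster 1
Overall: Adjuster 2 448/1292 = 34.7%, Adjuster 1 490/881 = 55.6% → Adjuster 1
Adjuster 1 wins overall and in every claim group — no reversal.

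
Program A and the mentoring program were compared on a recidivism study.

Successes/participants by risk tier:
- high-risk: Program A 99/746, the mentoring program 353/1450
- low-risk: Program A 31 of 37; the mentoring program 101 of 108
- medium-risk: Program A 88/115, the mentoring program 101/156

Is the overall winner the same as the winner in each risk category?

High-risk: Program A 99/746 = 13.3%, the mentoring program 353/1450 = 24.3% → the mentoring program
Low-risk: Program A 31/37 = 83.8%, the mentoring program 101/108 = 93.5% → the mentoring program
Medium-risk: Program A 88/115 = 76.5%, the mentoring program 101/156 = 64.7% → Program A
Overall: Program A 218/898 = 24.3%, the mentoring program 555/1714 = 32.4% → the mentoring program
Neither sweeps: Program A wins 1 of 3 groups, the mentoring program wins 2. The mentoring program wins overall but not every group — no Simpson reversal.

No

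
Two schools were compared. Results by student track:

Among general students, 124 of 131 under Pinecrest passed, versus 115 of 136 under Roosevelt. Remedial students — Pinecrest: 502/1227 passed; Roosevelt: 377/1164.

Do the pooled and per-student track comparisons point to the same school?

Yes

General: Pinecrest 124/131 = 94.7%, Roosevelt 115/136 = 84.6% → Pinecrest
Remedial: Pinecrest 502/1227 = 40.9%, Roosevelt 377/1164 = 32.4% → Pinecrest
Overall: Pinecrest 626/1358 = 46.1%, Roosevelt 492/1300 = 37.8% → Pinecrest
Pinecrest wins overall and in every student group — no reversal.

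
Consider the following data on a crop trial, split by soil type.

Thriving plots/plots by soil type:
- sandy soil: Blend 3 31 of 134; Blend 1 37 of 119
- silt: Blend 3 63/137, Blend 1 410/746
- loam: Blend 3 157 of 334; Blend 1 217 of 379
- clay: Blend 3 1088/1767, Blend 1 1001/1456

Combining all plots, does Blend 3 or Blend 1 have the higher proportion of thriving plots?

Sandy soil: Blend 3 31/134 = 23.1%, Blend 1 37/119 = 31.1% → Blend 1
Silt: Blend 3 63/137 = 46.0%, Blend 1 410/746 = 55.0% → Blend 1
Loam: Blend 3 157/334 = 47.0%, Blend 1 217/379 = 57.3% → Blend 1
Clay: Blend 3 1088/1767 = 61.6%, Blend 1 1001/1456 = 68.8% → Blend 1
Overall: Blend 3 1339/2372 = 56.5%, Blend 1 1665/2700 = 61.7% → Blend 1

Blend 1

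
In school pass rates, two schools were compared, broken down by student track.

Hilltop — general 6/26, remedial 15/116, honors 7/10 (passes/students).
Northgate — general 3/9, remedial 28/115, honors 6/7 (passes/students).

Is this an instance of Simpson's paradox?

General: Hilltop 6/26 = 23.1%, Northgate 3/9 = 33.3% → Northgate
Remedial: Hilltop 15/116 = 12.9%, Northgate 28/115 = 24.3% → Northgate
Honors: Hilltop 7/10 = 70.0%, Northgate 6/7 = 85.7% → Northgate
Overall: Hilltop 28/152 = 18.4%, Northgate 37/131 = 28.2% → Northgate
Northgate wins overall and in every student group — no reversal.

No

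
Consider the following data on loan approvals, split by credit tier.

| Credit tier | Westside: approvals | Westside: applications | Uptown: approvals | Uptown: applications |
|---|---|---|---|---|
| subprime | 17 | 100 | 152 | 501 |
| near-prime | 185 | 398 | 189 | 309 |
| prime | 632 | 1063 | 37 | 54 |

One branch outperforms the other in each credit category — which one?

Subprime: Westside 17/100 = 17.0%, Uptown 152/501 = 30.3% → Uptown
Near-prime: Westside 185/398 = 46.5%, Uptown 189/309 = 61.2% → Uptown
Prime: Westside 632/1063 = 59.5%, Uptown 37/54 = 68.5% → Uptown
Uptown has the higher rate in all 3 groups.

Uptown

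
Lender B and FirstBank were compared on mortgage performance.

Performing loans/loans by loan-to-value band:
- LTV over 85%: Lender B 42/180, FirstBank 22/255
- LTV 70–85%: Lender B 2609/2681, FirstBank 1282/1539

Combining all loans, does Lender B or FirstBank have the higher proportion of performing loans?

Lender B

LTV over 85%: Lender B 42/180 = 23.3%, FirstBank 22/255 = 8.6% → Lender B
LTV 70–85%: Lender B 2609/2681 = 97.3%, FirstBank 1282/1539 = 83.3% → Lender B
Overall: Lender B 2651/2861 = 92.7%, FirstBank 1304/1794 = 72.7% → Lender B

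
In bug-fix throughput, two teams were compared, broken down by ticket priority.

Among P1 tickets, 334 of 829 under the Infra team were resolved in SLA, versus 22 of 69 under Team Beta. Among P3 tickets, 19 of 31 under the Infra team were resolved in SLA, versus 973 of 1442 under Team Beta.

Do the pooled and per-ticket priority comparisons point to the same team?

No

P1: the Infra team 334/829 = 40.3%, Team Beta 22/69 = 31.9% → the Infra team
P3: the Infra team 19/31 = 61.3%, Team Beta 973/1442 = 67.5% → Team Beta
Overall: the Infra team 353/860 = 41.0%, Team Beta 995/1511 = 65.9% → Team Beta
Neither sweeps: the Infra team wins 1 of 2 groups, Team Beta wins 1. Team Beta wins overall but not every group — no Simpson reversal.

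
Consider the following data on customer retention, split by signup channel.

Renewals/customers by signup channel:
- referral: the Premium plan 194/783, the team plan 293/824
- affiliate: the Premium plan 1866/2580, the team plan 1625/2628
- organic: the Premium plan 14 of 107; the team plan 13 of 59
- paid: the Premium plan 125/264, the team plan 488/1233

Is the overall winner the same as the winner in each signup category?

No

Referral: the Premium plan 194/783 = 24.8%, the team plan 293/824 = 35.6% → the team plan
Affiliate: the Premium plan 1866/2580 = 72.3%, the team plan 1625/2628 = 61.8% → the Premium plan
Organic: the Premium plan 14/107 = 13.1%, the team plan 13/59 = 22.0% → the team plan
Paid: the Premium plan 125/264 = 47.3%, the team plan 488/1233 = 39.6% → the Premium plan
Overall: the Premium plan 2199/3734 = 58.9%, the team plan 2419/4744 = 51.0% → the Premium plan
Neither sweeps: the Premium plan wins 2 of 4 groups, the team plan wins 2. The Premium plan wins overall but not every group — no Simpson reversal.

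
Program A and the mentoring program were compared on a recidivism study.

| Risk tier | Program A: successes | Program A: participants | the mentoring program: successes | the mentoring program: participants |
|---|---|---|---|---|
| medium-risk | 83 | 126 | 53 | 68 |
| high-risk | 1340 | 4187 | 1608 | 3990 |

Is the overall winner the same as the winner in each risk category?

Yes

Medium-risk: Program A 83/126 = 65.9%, the mentoring program 53/68 = 77.9% → the mentoring program
High-risk: Program A 1340/4187 = 32.0%, the mentoring program 1608/3990 = 40.3% → the mentoring program
Overall: Program A 1423/4313 = 33.0%, the mentoring program 1661/4058 = 40.9% → the mentoring program
The mentoring program wins overall and in every risk group — no reversal.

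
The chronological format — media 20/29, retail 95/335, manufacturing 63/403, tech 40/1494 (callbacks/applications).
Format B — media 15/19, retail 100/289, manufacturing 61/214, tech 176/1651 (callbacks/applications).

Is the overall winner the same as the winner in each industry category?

Yes

Media: the chronological format 20/29 = 69.0%, Format B 15/19 = 78.9% → Format B
Retail: the chronological format 95/335 = 28.4%, Format B 100/289 = 34.6% → Format B
Manufacturing: the chronological format 63/403 = 15.6%, Format B 61/214 = 28.5% → Format B
Tech: the chronological format 40/1494 = 2.7%, Format B 176/1651 = 10.7% → Format B
Overall: the chronological format 218/2261 = 9.6%, Format B 352/2173 = 16.2% → Format B
Format B wins overall and in every industry group — no reversal.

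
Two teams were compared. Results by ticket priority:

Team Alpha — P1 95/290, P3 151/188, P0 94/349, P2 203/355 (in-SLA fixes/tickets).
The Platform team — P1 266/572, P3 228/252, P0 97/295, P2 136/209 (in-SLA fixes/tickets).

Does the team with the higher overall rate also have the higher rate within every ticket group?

P1: Team Alpha 95/290 = 32.8%, the Platform team 266/572 = 46.5% → the Platform team
P3: Team Alpha 151/188 = 80.3%, the Platform team 228/252 = 90.5% → the Platform team
P0: Team Alpha 94/349 = 26.9%, the Platform team 97/295 = 32.9% → the Platform team
P2: Team Alpha 203/355 = 57.2%, the Platform team 136/209 = 65.1% → the Platform team
Overall: Team Alpha 543/1182 = 45.9%, the Platform team 727/1328 = 54.7% → the Platform team
The Platform team wins overall and in every ticket group — no reversal.

Yes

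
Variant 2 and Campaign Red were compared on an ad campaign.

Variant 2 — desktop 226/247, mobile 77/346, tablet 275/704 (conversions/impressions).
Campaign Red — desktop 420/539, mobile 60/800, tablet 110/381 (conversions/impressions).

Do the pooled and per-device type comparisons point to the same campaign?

Yes

Desktop: Variant 2 226/247 = 91.5%, Campaign Red 420/539 = 77.9% → Variant 2
Mobile: Variant 2 77/346 = 22.3%, Campaign Red 60/800 = 7.5% → Variant 2
Tablet: Variant 2 275/704 = 39.1%, Campaign Red 110/381 = 28.9% → Variant 2
Overall: Variant 2 578/1297 = 44.6%, Campaign Red 590/1720 = 34.3% → Variant 2
Variant 2 wins overall and in every device group — no reversal.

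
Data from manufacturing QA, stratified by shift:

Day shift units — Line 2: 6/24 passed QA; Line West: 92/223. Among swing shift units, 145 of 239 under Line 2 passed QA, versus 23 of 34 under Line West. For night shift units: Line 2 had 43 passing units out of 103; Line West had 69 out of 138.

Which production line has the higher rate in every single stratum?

Day shift: Line 2 6/24 = 25.0%, Line West 92/223 = 41.3% → Line West
Swing shift: Line 2 145/239 = 60.7%, Line West 23/34 = 67.6% → Line West
Night shift: Line 2 43/103 = 41.7%, Line West 69/138 = 50.0% → Line West
Line West has the higher rate in all 3 groups.

Line West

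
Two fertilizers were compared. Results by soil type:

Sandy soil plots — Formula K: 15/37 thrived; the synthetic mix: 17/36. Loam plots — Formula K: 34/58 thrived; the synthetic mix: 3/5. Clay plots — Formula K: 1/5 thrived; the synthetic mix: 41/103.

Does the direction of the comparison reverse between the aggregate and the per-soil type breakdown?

Sandy soil: Formula K 15/37 = 40.5%, the synthetic mix 17/36 = 47.2% → the synthetic mix
Loam: Formula K 34/58 = 58.6%, the synthetic mix 3/5 = 60.0% → the synthetic mix
Clay: Formula K 1/5 = 20.0%, the synthetic mix 41/103 = 39.8% → the synthetic mix
Overall: Formula K 50/100 = 50.0%, the synthetic mix 61/144 = 42.4% → Formula K
The synthetic mix wins each soil group but Formula K wins overall — the comparison reverses. The synthetic mix's plots skew toward clay, which has a lower base rate.

Yes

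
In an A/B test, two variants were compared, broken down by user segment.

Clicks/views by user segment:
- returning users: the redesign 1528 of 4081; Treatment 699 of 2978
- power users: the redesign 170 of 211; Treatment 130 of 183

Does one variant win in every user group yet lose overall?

No

Returning users: the redesign 1528/4081 = 37.4%, Treatment 699/2978 = 23.5% → the redesign
Power users: the redesign 170/211 = 80.6%, Treatment 130/183 = 71.0% → the redesign
Overall: the redesign 1698/4292 = 39.6%, Treatment 829/3161 = 26.2% → the redesign
The redesign wins overall and in every user group — no reversal.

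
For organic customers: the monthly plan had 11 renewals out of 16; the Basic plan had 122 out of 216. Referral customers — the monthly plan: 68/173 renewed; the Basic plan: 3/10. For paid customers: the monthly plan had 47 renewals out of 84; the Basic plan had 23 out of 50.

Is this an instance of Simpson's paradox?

Organic: the monthly plan 11/16 = 68.8%, the Basic plan 122/216 = 56.5% → the monthly plan
Referral: the monthly plan 68/173 = 39.3%, the Basic plan 3/10 = 30.0% → the monthly plan
Paid: the monthly plan 47/84 = 56.0%, the Basic plan 23/50 = 46.0% → the monthly plan
Overall: the monthly plan 126/273 = 46.2%, the Basic plan 148/276 = 53.6% → the Basic plan
The monthly plan wins each signup group but the Basic plan wins overall — the comparison reverses. The monthly plan's customers skew toward referral, which has a lower base rate.

Yes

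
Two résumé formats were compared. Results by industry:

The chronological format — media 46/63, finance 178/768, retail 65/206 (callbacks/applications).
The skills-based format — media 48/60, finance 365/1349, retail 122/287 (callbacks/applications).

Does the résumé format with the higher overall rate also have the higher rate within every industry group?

Yes

Media: the chronological format 46/63 = 73.0%, the skills-based format 48/60 = 80.0% → the skills-based format
Finance: the chronological format 178/768 = 23.2%, the skills-based format 365/1349 = 27.1% → the skills-based format
Retail: the chronological format 65/206 = 31.6%, the skills-based format 122/287 = 42.5% → the skills-based format
Overall: the chronological format 289/1037 = 27.9%, the skills-based format 535/1696 = 31.5% → the skills-based format
The skills-based format wins overall and in every industry group — no reversal.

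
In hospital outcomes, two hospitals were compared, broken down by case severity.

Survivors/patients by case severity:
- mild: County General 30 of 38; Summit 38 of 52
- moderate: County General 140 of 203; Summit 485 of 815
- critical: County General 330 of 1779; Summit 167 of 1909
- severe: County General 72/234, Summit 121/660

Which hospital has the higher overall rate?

Mild: County General 30/38 = 78.9%, Summit 38/52 = 73.1% → County General
Moderate: County General 140/203 = 69.0%, Summit 485/815 = 59.5% → County General
Critical: County General 330/1779 = 18.5%, Summit 167/1909 = 8.7% → County General
Severe: County General 72/234 = 30.8%, Summit 121/660 = 18.3% → County General
Overall: County General 572/2254 = 25.4%, Summit 811/3436 = 23.6% → County General

County General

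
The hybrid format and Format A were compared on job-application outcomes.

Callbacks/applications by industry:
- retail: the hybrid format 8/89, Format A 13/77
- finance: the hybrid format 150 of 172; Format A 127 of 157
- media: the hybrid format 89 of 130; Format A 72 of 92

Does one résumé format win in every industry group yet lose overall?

Retail: the hybrid format 8/89 = 9.0%, Format A 13/77 = 16.9% → Format A
Finance: the hybrid format 150/172 = 87.2%, Format A 127/157 = 80.9% → the hybrid format
Media: the hybrid format 89/130 = 68.5%, Format A 72/92 = 78.3% → Format A
Overall: the hybrid format 247/391 = 63.2%, Format A 212/326 = 65.0% → Format A
Neither sweeps: the hybrid format wins 1 of 3 groups, Format A wins 2. Format A wins overall but not every group — no Simpson reversal.

No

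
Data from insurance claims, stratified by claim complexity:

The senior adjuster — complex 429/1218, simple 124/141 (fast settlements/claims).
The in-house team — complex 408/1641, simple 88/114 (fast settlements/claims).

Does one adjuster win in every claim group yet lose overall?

Complex: the senior adjuster 429/1218 = 35.2%, the in-house team 408/1641 = 24.9% → the senior adjuster
Simple: the senior adjuster 124/141 = 87.9%, the in-house team 88/114 = 77.2% → the senior adjuster
Overall: the senior adjuster 553/1359 = 40.7%, the in-house team 496/1755 = 28.3% → the senior adjuster
The senior adjuster wins overall and in every claim group — no reversal.

No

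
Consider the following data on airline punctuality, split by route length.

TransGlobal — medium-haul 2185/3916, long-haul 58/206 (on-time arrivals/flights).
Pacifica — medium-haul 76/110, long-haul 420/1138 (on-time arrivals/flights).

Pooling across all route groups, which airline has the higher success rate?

TransGlobal

Medium-haul: TransGlobal 2185/3916 = 55.8%, Pacifica 76/110 = 69.1% → Pacifica
Long-haul: TransGlobal 58/206 = 28.2%, Pacifica 420/1138 = 36.9% → Pacifica
Overall: TransGlobal 2243/4122 = 54.4%, Pacifica 496/1248 = 39.7% → TransGlobal
(Pacifica wins every route group but TransGlobal wins overall — Pacifica's flights skew toward the low-rate long-haul group.)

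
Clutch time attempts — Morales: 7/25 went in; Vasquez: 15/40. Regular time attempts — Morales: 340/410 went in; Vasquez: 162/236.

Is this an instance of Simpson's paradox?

Clutch time: Morales 7/25 = 28.0%, Vasquez 15/40 = 37.5% → Vasquez
Regular time: Morales 340/410 = 82.9%, Vasquez 162/236 = 68.6% → Morales
Overall: Morales 347/435 = 79.8%, Vasquez 177/276 = 64.1% → Morales
Neither sweeps: Morales wins 1 of 2 groups, Vasquez wins 1. Morales wins overall but not every group — no Simpson reversal.

No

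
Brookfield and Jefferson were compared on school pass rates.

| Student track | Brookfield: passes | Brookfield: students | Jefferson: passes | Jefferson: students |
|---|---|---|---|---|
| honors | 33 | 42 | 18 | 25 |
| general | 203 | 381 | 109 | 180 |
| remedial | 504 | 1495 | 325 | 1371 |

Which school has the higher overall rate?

Brookfield

Honors: Brookfield 33/42 = 78.6%, Jefferson 18/25 = 72.0% → Brookfield
General: Brookfield 203/381 = 53.3%, Jefferson 109/180 = 60.6% → Jefferson
Remedial: Brookfield 504/1495 = 33.7%, Jefferson 325/1371 = 23.7% → Brookfield
Overall: Brookfield 740/1918 = 38.6%, Jefferson 452/1576 = 28.7% → Brookfield
(Neither sweeps every student group, but Brookfield has the higher pooled rate.)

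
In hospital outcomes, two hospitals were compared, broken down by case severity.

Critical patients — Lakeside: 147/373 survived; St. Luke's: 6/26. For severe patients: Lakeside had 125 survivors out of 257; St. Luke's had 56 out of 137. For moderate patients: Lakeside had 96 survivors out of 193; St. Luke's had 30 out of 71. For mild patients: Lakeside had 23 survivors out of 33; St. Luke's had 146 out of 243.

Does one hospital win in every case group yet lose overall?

Yes

Critical: Lakeside 147/373 = 39.4%, St. Luke's 6/26 = 23.1% → Lakeside
Severe: Lakeside 125/257 = 48.6%, St. Luke's 56/137 = 40.9% → Lakeside
Moderate: Lakeside 96/193 = 49.7%, St. Luke's 30/71 = 42.3% → Lakeside
Mild: Lakeside 23/33 = 69.7%, St. Luke's 146/243 = 60.1% → Lakeside
Overall: Lakeside 391/856 = 45.7%, St. Luke's 238/477 = 49.9% → St. Luke's
Lakeside wins each case group but St. Luke's wins overall — the comparison reverses. Lakeside's patients skew toward critical, which has a lower base rate.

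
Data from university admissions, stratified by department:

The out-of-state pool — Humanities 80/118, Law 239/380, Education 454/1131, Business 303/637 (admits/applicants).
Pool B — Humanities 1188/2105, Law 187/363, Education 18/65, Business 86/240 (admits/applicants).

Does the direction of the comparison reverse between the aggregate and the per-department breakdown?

Yes

Humanities: the out-of-state pool 80/118 = 67.8%, Pool B 1188/2105 = 56.4% → the out-of-state pool
Law: the out-of-state pool 239/380 = 62.9%, Pool B 187/363 = 51.5% → the out-of-state pool
Education: the out-of-state pool 454/1131 = 40.1%, Pool B 18/65 = 27.7% → the out-of-state pool
Business: the out-of-state pool 303/637 = 47.6%, Pool B 86/240 = 35.8% → the out-of-state pool
Overall: the out-of-state pool 1076/2266 = 47.5%, Pool B 1479/2773 = 53.3% → Pool B
The out-of-state pool wins each department group but Pool B wins overall — the comparison reverses. The out-of-state pool's applicants skew toward Education, which has a lower base rate.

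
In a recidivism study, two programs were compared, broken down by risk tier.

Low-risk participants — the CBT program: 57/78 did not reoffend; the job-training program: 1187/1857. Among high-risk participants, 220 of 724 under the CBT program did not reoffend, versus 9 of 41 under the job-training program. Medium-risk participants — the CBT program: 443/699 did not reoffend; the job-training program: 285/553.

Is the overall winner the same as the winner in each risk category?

No

Low-risk: the CBT program 57/78 = 73.1%, the job-training program 1187/1857 = 63.9% → the CBT program
High-risk: the CBT program 220/724 = 30.4%, the job-training program 9/41 = 22.0% → the CBT program
Medium-risk: the CBT program 443/699 = 63.4%, the job-training program 285/553 = 51.5% → the CBT program
Overall: the CBT program 720/1501 = 48.0%, the job-training program 1481/2451 = 60.4% → the job-training program
The CBT program wins each risk group but the job-training program wins overall — the comparison reverses. The CBT program's participants skew toward high-risk, which has a lower base rate.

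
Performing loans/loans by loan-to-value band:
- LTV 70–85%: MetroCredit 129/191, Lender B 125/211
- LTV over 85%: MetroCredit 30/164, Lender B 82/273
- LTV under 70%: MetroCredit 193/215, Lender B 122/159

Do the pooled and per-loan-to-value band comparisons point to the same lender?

No

LTV 70–85%: MetroCredit 129/191 = 67.5%, Lender B 125/211 = 59.2% → MetroCredit
LTV over 85%: MetroCredit 30/164 = 18.3%, Lender B 82/273 = 30.0% → Lender B
LTV under 70%: MetroCredit 193/215 = 89.8%, Lender B 122/159 = 76.7% → MetroCredit
Overall: MetroCredit 352/570 = 61.8%, Lender B 329/643 = 51.2% → MetroCredit
Neither sweeps: MetroCredit wins 2 of 3 groups, Lender B wins 1. MetroCredit wins overall but not every group — no Simpson reversal.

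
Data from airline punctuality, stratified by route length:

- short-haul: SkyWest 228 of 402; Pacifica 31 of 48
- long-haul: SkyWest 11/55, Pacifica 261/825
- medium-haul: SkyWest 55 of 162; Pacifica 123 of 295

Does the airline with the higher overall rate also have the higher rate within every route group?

No

Short-haul: SkyWest 228/402 = 56.7%, Pacifica 31/48 = 64.6% → Pacifica
Long-haul: SkyWest 11/55 = 20.0%, Pacifica 261/825 = 31.6% → Pacifica
Medium-haul: SkyWest 55/162 = 34.0%, Pacifica 123/295 = 41.7% → Pacifica
Overall: SkyWest 294/619 = 47.5%, Pacifica 415/1168 = 35.5% → SkyWest
Pacifica wins each route group but SkyWest wins overall — the comparison reverses. Pacifica's flights skew toward long-haul, which has a lower base rate.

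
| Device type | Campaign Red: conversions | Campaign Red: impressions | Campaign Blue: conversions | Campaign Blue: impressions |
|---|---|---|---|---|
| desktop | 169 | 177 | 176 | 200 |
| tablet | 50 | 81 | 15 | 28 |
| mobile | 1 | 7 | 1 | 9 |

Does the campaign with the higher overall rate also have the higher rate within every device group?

Yes

Desktop: Campaign Red 169/177 = 95.5%, Campaign Blue 176/200 = 88.0% → Campaign Red
Tablet: Campaign Red 50/81 = 61.7%, Campaign Blue 15/28 = 53.6% → Campaign Red
Mobile: Campaign Red 1/7 = 14.3%, Campaign Blue 1/9 = 11.1% → Campaign Red
Overall: Campaign Red 220/265 = 83.0%, Campaign Blue 192/237 = 81.0% → Campaign Red
Campaign Red wins overall and in every device group — no reversal.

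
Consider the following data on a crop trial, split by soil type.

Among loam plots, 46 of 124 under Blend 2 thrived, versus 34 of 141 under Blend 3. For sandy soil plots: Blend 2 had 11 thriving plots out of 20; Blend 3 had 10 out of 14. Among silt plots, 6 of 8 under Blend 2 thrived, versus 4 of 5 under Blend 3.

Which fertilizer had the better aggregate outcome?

Loam: Blend 2 46/124 = 37.1%, Blend 3 34/141 = 24.1% → Blend 2
Sandy soil: Blend 2 11/20 = 55.0%, Blend 3 10/14 = 71.4% → Blend 3
Silt: Blend 2 6/8 = 75.0%, Blend 3 4/5 = 80.0% → Blend 3
Overall: Blend 2 63/152 = 41.4%, Blend 3 48/160 = 30.0% → Blend 2
(Neither sweeps every soil group, but Blend 2 has the higher pooled rate.)

Blend 2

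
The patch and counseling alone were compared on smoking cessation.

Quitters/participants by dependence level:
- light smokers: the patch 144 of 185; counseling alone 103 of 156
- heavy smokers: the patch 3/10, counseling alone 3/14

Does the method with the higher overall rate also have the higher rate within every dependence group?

Yes

Light smokers: the patch 144/185 = 77.8%, counseling alone 103/156 = 66.0% → the patch
Heavy smokers: the patch 3/10 = 30.0%, counseling alone 3/14 = 21.4% → the patch
Overall: the patch 147/195 = 75.4%, counseling alone 106/170 = 62.4% → the patch
The patch wins overall and in every dependence group — no reversal.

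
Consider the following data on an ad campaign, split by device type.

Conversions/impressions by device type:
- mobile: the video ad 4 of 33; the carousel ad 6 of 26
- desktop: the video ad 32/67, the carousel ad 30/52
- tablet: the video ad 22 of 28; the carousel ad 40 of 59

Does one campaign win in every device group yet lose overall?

Mobile: the video ad 4/33 = 12.1%, the carousel ad 6/26 = 23.1% → the carousel ad
Desktop: the video ad 32/67 = 47.8%, the carousel ad 30/52 = 57.7% → the carousel ad
Tablet: the video ad 22/28 = 78.6%, the carousel ad 40/59 = 67.8% → the video ad
Overall: the video ad 58/128 = 45.3%, the carousel ad 76/137 = 55.5% → the carousel ad
Neither sweeps: the video ad wins 1 of 3 groups, the carousel ad wins 2. The carousel ad wins overall but not every group — no Simpson reversal.

No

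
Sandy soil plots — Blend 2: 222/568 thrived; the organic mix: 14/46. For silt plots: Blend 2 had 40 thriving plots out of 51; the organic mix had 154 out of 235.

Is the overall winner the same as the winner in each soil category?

No

Sandy soil: Blend 2 222/568 = 39.1%, the organic mix 14/46 = 30.4% → Blend 2
Silt: Blend 2 40/51 = 78.4%, the organic mix 154/235 = 65.5% → Blend 2
Overall: Blend 2 262/619 = 42.3%, the organic mix 168/281 = 59.8% → the organic mix
Blend 2 wins each soil group but the organic mix wins overall — the comparison reverses. Blend 2's plots skew toward sandy soil, which has a lower base rate.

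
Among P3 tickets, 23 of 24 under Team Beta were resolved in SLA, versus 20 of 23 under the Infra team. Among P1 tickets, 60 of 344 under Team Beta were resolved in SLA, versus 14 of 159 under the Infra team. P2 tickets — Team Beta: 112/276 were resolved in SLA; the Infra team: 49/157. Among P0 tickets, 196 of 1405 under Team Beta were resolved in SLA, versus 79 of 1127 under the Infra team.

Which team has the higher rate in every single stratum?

Team Beta

P3: Team Beta 23/24 = 95.8%, the Infra team 20/23 = 87.0% → Team Beta
P1: Team Beta 60/344 = 17.4%, the Infra team 14/159 = 8.8% → Team Beta
P2: Team Beta 112/276 = 40.6%, the Infra team 49/157 = 31.2% → Team Beta
P0: Team Beta 196/1405 = 14.0%, the Infra team 79/1127 = 7.0% → Team Beta
Team Beta has the higher rate in all 4 groups.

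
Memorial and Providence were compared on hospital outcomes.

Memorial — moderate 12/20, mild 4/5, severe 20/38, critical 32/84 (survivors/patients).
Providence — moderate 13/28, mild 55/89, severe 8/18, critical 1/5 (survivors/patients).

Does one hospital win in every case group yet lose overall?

Moderate: Memorial 12/20 = 60.0%, Providence 13/28 = 46.4% → Memorial
Mild: Memorial 4/5 = 80.0%, Providence 55/89 = 61.8% → Memorial
Severe: Memorial 20/38 = 52.6%, Providence 8/18 = 44.4% → Memorial
Critical: Memorial 32/84 = 38.1%, Providence 1/5 = 20.0% → Memorial
Overall: Memorial 68/147 = 46.3%, Providence 77/140 = 55.0% → Providence
Memorial wins each case group but Providence wins overall — the comparison reverses. Memorial's patients skew toward critical, which has a lower base rate.

Yes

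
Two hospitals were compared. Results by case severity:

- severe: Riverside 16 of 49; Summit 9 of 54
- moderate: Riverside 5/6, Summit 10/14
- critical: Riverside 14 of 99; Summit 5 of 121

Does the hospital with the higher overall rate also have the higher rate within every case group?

Yes

Severe: Riverside 16/49 = 32.7%, Summit 9/54 = 16.7% → Riverside
Moderate: Riverside 5/6 = 83.3%, Summit 10/14 = 71.4% → Riverside
Critical: Riverside 14/99 = 14.1%, Summit 5/121 = 4.1% → Riverside
Overall: Riverside 35/154 = 22.7%, Summit 24/189 = 12.7% → Riverside
Riverside wins overall and in every case group — no reversal.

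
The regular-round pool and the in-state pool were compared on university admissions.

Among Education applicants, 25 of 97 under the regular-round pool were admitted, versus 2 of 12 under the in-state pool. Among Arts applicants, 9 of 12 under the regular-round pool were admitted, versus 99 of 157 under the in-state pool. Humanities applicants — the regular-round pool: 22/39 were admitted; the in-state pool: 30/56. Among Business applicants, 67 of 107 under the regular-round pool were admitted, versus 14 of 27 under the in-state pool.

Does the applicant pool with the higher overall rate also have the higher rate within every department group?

Education: the regular-round pool 25/97 = 25.8%, the in-state pool 2/12 = 16.7% → the regular-round pool
Arts: the regular-round pool 9/12 = 75.0%, the in-state pool 99/157 = 63.1% → the regular-round pool
Humanities: the regular-round pool 22/39 = 56.4%, the in-state pool 30/56 = 53.6% → the regular-round pool
Business: the regular-round pool 67/107 = 62.6%, the in-state pool 14/27 = 51.9% → the regular-round pool
Overall: the regular-round pool 123/255 = 48.2%, the in-state pool 145/252 = 57.5% → the in-state pool
The regular-round pool wins each department group but the in-state pool wins overall — the comparison reverses. The regular-round pool's applicants skew toward Education, which has a lower base rate.

No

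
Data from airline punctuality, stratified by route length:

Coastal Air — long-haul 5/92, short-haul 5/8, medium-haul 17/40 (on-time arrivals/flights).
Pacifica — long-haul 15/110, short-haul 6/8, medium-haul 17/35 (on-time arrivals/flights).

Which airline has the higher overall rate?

Long-haul: Coastal Air 5/92 = 5.4%, Pacifica 15/110 = 13.6% → Pacifica
Short-haul: Coastal Air 5/8 = 62.5%, Pacifica 6/8 = 75.0% → Pacifica
Medium-haul: Coastal Air 17/40 = 42.5%, Pacifica 17/35 = 48.6% → Pacifica
Overall: Coastal Air 27/140 = 19.3%, Pacifica 38/153 = 24.8% → Pacifica

Pacifica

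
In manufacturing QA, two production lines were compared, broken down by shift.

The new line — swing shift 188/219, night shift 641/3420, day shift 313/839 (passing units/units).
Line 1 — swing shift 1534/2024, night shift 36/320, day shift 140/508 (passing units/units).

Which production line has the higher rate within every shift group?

the new line

Swing shift: the new line 188/219 = 85.8%, Line 1 1534/2024 = 75.8% → the new line
Night shift: the new line 641/3420 = 18.7%, Line 1 36/320 = 11.2% → the new line
Day shift: the new line 313/839 = 37.3%, Line 1 140/508 = 27.6% → the new line
The new line has the higher rate in all 3 groups.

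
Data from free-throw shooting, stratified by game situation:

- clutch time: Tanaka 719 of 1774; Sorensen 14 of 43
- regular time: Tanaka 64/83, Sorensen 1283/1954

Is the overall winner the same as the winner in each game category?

Clutch time: Tanaka 719/1774 = 40.5%, Sorensen 14/43 = 32.6% → Tanaka
Regular time: Tanaka 64/83 = 77.1%, Sorensen 1283/1954 = 65.7% → Tanaka
Overall: Tanaka 783/1857 = 42.2%, Sorensen 1297/1997 = 64.9% → Sorensen
Tanaka wins each game group but Sorensen wins overall — the comparison reverses. Tanaka's attempts skew toward clutch time, which has a lower base rate.

No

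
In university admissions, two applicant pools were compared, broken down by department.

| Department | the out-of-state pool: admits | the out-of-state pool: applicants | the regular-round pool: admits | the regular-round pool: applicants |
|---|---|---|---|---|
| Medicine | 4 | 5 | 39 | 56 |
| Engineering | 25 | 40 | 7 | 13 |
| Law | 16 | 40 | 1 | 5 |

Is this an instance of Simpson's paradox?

Medicine: the out-of-state pool 4/5 = 80.0%, the regular-round pool 39/56 = 69.6% → the out-of-state pool
Engineering: the out-of-state pool 25/40 = 62.5%, the regular-round pool 7/13 = 53.8% → the out-of-state pool
Law: the out-of-state pool 16/40 = 40.0%, the regular-round pool 1/5 = 20.0% → the out-of-state pool
Overall: the out-of-state pool 45/85 = 52.9%, the regular-round pool 47/74 = 63.5% → the regular-round pool
The out-of-state pool wins each department group but the regular-round pool wins overall — the comparison reverses. The out-of-state pool's applicants skew toward Law, which has a lower base rate.

Yes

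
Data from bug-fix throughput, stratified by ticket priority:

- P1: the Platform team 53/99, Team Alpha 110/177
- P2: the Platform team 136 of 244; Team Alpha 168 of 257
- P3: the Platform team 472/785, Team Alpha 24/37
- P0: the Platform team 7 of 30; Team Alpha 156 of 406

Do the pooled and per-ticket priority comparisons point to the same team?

No

P1: the Platform team 53/99 = 53.5%, Team Alpha 110/177 = 62.1% → Team Alpha
P2: the Platform team 136/244 = 55.7%, Team Alpha 168/257 = 65.4% → Team Alpha
P3: the Platform team 472/785 = 60.1%, Team Alpha 24/37 = 64.9% → Team Alpha
P0: the Platform team 7/30 = 23.3%, Team Alpha 156/406 = 38.4% → Team Alpha
Overall: the Platform team 668/1158 = 57.7%, Team Alpha 458/877 = 52.2% → the Platform team
Team Alpha wins each ticket group but the Platform team wins overall — the comparison reverses. Team Alpha's tickets skew toward P0, which has a lower base rate.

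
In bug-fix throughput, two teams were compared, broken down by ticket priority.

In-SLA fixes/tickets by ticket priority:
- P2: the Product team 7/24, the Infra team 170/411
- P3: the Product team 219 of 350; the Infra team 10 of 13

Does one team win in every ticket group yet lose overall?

P2: the Product team 7/24 = 29.2%, the Infra team 170/411 = 41.4% → the Infra team
P3: the Product team 219/350 = 62.6%, the Infra team 10/13 = 76.9% → the Infra team
Overall: the Product team 226/374 = 60.4%, the Infra team 180/424 = 42.5% → the Product team
The Infra team wins each ticket group but the Product team wins overall — the comparison reverses. The Infra team's tickets skew toward P2, which has a lower base rate.

Yes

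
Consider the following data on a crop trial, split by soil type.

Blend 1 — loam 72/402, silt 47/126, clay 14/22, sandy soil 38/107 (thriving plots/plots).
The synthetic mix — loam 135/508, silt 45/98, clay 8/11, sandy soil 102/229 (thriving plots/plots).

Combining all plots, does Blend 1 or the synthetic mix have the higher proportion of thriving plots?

the synthetic mix

Loam: Blend 1 72/402 = 17.9%, the synthetic mix 135/508 = 26.6% → the synthetic mix
Silt: Blend 1 47/126 = 37.3%, the synthetic mix 45/98 = 45.9% → the synthetic mix
Clay: Blend 1 14/22 = 63.6%, the synthetic mix 8/11 = 72.7% → the synthetic mix
Sandy soil: Blend 1 38/107 = 35.5%, the synthetic mix 102/229 = 44.5% → the synthetic mix
Overall: Blend 1 171/657 = 26.0%, the synthetic mix 290/846 = 34.3% → the synthetic mix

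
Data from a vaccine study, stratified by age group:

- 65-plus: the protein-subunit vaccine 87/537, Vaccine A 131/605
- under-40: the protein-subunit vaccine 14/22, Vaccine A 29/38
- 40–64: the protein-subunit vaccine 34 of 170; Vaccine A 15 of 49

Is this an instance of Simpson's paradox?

65-plus: the protein-subunit vaccine 87/537 = 16.2%, Vaccine A 131/605 = 21.7% → Vaccine A
Under-40: the protein-subunit vaccine 14/22 = 63.6%, Vaccine A 29/38 = 76.3% → Vaccine A
40–64: the protein-subunit vaccine 34/170 = 20.0%, Vaccine A 15/49 = 30.6% → Vaccine A
Overall: the protein-subunit vaccine 135/729 = 18.5%, Vaccine A 175/692 = 25.3% → Vaccine A
Vaccine A wins overall and in every age group — no reversal.

No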